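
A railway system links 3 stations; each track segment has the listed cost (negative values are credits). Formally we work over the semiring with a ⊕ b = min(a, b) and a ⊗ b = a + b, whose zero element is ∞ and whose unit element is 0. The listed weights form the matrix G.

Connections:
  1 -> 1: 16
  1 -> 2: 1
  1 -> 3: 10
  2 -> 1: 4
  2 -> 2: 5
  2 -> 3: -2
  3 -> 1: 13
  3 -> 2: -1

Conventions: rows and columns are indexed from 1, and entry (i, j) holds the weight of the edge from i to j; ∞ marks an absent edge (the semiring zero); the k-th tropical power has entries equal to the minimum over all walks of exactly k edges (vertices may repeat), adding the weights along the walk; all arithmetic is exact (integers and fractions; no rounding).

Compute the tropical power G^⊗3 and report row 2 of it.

G^⊗2:
  [5, 6, -1]
  [9, -3, 3]
  [3, 4, -3]
G^⊗3:
  [10, -2, 4]
  [1, 2, -5]
  [8, -4, 2]
Answer: row 2 of G^⊗3 = [1, 2, -5]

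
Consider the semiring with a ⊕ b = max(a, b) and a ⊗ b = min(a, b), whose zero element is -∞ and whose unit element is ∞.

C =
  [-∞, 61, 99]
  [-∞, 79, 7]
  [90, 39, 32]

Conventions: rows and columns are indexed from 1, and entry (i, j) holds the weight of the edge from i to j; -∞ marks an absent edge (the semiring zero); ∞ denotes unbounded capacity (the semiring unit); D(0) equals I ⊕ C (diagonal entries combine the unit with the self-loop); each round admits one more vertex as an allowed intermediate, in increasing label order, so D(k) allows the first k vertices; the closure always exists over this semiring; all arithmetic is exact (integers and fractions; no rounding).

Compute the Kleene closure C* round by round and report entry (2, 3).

D(0):
  [∞, 61, 99]
  [-∞, ∞, 7]
  [90, 39, ∞]
D(1):
  [∞, 61, 99]
  [-∞, ∞, 7]
  [90, 61, ∞]
D(2):
  [∞, 61, 99]
  [-∞, ∞, 7]
  [90, 61, ∞]
D(3):
  [∞, 61, 99]
  [7, ∞, 7]
  [90, 61, ∞]
Answer: C*[2][3] = 7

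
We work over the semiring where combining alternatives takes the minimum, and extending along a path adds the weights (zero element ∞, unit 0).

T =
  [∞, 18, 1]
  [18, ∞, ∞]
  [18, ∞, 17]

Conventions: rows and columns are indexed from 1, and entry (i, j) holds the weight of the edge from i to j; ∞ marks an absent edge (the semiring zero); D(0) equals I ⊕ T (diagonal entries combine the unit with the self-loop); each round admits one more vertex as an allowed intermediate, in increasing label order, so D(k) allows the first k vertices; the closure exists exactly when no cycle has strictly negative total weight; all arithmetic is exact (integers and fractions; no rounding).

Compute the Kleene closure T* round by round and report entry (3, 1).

D(0):
  [0, 18, 1]
  [18, 0, ∞]
  [18, ∞, 0]
D(1):
  [0, 18, 1]
  [18, 0, 19]
  [18, 36, 0]
D(2):
  [0, 18, 1]
  [18, 0, 19]
  [18, 36, 0]
D(3):
  [0, 18, 1]
  [18, 0, 19]
  [18, 36, 0]
Answer: T*[3][1] = 18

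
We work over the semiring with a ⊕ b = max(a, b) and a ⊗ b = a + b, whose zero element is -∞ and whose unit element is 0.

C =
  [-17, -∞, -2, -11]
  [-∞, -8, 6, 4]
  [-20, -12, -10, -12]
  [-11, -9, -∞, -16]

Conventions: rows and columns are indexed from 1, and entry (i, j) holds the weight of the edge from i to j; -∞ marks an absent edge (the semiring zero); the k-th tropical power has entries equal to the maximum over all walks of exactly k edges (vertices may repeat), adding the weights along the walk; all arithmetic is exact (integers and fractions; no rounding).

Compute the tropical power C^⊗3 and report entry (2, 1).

C^⊗2:
  [-22, -14, -12, -14]
  [-7, -5, -2, -4]
  [-23, -20, -6, -8]
  [-27, -17, -3, -5]
C^⊗3:
  [-25, -22, -8, -10]
  [-15, -13, 1, -1]
  [-19, -17, -14, -16]
  [-16, -14, -11, -13]
Key observation: the optimum is the walk 2->2->4->1, with weight (-8) + 4 + (-11) = -15.
Optimal value attained by: walk 2->2->4->1.
Answer: (C^⊗3)[2][1] = -15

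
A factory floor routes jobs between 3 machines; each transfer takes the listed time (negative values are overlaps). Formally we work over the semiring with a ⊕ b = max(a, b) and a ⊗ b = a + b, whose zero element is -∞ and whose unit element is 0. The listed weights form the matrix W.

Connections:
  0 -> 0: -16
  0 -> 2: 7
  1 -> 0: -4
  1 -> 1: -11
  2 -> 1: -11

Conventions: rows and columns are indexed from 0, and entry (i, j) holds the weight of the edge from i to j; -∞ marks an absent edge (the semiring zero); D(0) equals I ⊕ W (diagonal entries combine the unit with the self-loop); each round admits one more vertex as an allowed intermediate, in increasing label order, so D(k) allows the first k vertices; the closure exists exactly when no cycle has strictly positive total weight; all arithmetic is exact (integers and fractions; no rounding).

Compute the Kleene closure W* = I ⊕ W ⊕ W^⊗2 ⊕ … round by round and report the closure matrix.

D(0):
  [0, -∞, 7]
  [-4, 0, -∞]
  [-∞, -11, 0]
D(1):
  [0, -∞, 7]
  [-4, 0, 3]
  [-∞, -11, 0]
D(2):
  [0, -∞, 7]
  [-4, 0, 3]
  [-15, -11, 0]
D(3):
  [0, -4, 7]
  [-4, 0, 3]
  [-15, -11, 0]
Answer: W* = [[0, -4, 7], [-4, 0, 3], [-15, -11, 0]]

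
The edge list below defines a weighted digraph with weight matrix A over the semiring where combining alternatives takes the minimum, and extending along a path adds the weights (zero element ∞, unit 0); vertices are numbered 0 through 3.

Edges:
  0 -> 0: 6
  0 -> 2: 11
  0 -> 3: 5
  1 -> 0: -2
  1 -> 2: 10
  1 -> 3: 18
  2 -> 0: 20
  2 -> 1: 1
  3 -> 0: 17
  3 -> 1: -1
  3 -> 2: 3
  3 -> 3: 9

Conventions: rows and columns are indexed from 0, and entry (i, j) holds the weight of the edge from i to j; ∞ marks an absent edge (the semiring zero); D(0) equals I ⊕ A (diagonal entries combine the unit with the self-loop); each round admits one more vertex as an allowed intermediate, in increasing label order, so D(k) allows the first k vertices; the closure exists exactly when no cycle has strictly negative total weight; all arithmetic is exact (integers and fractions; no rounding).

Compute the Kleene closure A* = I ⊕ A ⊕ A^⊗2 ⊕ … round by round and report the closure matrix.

D(0):
  [0, ∞, 11, 5]
  [-2, 0, 10, 18]
  [20, 1, 0, ∞]
  [17, -1, 3, 0]
D(1):
  [0, ∞, 11, 5]
  [-2, 0, 9, 3]
  [20, 1, 0, 25]
  [17, -1, 3, 0]
D(2):
  [0, ∞, 11, 5]
  [-2, 0, 9, 3]
  [-1, 1, 0, 4]
  [-3, -1, 3, 0]
D(3):
  [0, 12, 11, 5]
  [-2, 0, 9, 3]
  [-1, 1, 0, 4]
  [-3, -1, 3, 0]
D(4):
  [0, 4, 8, 5]
  [-2, 0, 6, 3]
  [-1, 1, 0, 4]
  [-3, -1, 3, 0]
Answer: A* = [[0, 4, 8, 5], [-2, 0, 6, 3], [-1, 1, 0, 4], [-3, -1, 3, 0]]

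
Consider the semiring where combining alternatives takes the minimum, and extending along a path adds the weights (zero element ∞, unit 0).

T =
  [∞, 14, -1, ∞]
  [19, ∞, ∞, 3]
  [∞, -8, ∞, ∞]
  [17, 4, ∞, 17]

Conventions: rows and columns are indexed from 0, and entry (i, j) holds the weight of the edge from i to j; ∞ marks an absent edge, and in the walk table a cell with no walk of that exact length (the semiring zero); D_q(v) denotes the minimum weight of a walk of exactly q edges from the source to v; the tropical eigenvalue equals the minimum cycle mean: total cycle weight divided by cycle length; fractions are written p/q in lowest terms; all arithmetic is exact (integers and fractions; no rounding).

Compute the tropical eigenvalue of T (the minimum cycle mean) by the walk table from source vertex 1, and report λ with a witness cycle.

q=0: [∞, 0, ∞, ∞]
q=1: [19, ∞, ∞, 3]
q=2: [20, 7, 18, 20]
q=3: [26, 10, 19, 10]
q=4: [27, 11, 25, 13]
Optimal cycle mean attained by: cycle 0->2->1->3->0, total (-1) + (-8) + 3 + 17, length 4.
Answer: λ = 11/4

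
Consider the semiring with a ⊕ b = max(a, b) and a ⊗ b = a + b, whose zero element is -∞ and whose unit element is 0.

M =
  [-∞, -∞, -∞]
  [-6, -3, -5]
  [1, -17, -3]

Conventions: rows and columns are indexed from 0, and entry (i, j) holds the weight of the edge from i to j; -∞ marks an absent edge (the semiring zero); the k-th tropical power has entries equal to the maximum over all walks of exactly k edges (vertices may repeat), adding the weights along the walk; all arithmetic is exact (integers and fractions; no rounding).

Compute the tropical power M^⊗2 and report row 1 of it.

M^⊗2:
  [-∞, -∞, -∞]
  [-4, -6, -8]
  [-2, -20, -6]
Answer: row 1 of M^⊗2 = [-4, -6, -8]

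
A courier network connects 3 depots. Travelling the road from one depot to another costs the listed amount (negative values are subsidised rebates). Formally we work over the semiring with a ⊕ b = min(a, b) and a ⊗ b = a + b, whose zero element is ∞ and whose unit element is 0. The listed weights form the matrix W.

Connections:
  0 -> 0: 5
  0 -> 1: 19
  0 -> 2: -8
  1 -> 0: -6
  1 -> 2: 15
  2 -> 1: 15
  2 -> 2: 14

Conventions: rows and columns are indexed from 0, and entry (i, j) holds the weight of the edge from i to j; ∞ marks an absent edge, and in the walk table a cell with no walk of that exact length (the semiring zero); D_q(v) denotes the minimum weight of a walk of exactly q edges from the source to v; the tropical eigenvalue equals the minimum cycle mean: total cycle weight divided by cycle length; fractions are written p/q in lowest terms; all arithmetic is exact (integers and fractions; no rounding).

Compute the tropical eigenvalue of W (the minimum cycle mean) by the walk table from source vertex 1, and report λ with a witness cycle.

q=0: [∞, 0, ∞]
q=1: [-6, ∞, 15]
q=2: [-1, 13, -14]
q=3: [4, 1, -9]
Optimal cycle mean attained by: cycle 0->2->1->0, total (-8) + 15 + (-6), length 3.
Answer: λ = 1/3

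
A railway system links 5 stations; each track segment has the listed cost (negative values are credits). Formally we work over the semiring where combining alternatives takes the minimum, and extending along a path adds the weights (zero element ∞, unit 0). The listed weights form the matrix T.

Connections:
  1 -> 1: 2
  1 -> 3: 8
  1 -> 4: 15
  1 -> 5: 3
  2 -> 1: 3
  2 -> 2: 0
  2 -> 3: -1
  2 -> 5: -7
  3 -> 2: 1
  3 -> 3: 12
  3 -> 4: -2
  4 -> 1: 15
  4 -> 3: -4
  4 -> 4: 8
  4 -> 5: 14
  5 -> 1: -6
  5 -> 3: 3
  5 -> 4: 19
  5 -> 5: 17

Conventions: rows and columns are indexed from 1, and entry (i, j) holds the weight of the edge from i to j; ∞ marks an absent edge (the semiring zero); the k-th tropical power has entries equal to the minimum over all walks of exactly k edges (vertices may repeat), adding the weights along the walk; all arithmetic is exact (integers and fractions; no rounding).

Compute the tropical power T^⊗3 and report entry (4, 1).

T^⊗2:
  [-3, 9, 6, 6, 5]
  [-13, 0, -4, -3, -7]
  [4, 1, -6, 6, -6]
  [8, -3, 4, -6, 18]
  [-4, 4, 2, 1, -3]
T^⊗3:
  [-1, 7, 2, 4, 0]
  [-13, -3, -7, -6, -10]
  [-12, -5, -3, -8, -6]
  [0, -3, -10, 2, -10]
  [-9, 3, -3, 0, -3]
Key observation: the optimum is the walk 4->3->2->1, with weight (-4) + 1 + 3 = 0.
Optimal value attained by: walk 4->3->2->1.
Answer: (T^⊗3)[4][1] = 0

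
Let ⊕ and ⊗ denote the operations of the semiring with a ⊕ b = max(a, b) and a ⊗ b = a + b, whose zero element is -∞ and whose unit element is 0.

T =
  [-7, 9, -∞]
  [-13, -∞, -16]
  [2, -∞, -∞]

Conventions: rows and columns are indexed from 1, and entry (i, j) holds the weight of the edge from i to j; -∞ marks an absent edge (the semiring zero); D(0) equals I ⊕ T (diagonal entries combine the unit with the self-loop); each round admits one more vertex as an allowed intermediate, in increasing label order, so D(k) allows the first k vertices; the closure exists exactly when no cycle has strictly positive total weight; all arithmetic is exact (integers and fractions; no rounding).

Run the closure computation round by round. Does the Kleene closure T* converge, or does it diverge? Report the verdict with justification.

D(0):
  [0, 9, -∞]
  [-13, 0, -16]
  [2, -∞, 0]
D(1):
  [0, 9, -∞]
  [-13, 0, -16]
  [2, 11, 0]
D(2):
  [0, 9, -7]
  [-13, 0, -16]
  [2, 11, 0]
D(3):
  [0, 9, -7]
  [-13, 0, -16]
  [2, 11, 0]
Key observation: every diagonal entry stays at the unit through all rounds, so no improving cycle exists.
Answer: CONVERGES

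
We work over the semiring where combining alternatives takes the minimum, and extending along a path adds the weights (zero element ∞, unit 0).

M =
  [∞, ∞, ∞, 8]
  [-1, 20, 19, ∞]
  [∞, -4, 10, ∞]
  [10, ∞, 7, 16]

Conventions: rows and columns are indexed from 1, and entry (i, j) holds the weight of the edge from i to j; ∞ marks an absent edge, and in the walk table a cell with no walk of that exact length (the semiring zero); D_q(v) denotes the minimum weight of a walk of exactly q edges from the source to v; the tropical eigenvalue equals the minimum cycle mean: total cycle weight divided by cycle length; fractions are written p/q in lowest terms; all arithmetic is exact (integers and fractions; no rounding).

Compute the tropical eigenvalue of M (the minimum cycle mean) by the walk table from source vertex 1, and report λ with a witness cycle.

q=0: [0, ∞, ∞, ∞]
q=1: [∞, ∞, ∞, 8]
q=2: [18, ∞, 15, 24]
q=3: [34, 11, 25, 26]
q=4: [10, 21, 30, 42]
Optimal cycle mean attained by: cycle 1->4->3->2->1, total 8 + 7 + (-4) + (-1), length 4.
Answer: λ = 5/2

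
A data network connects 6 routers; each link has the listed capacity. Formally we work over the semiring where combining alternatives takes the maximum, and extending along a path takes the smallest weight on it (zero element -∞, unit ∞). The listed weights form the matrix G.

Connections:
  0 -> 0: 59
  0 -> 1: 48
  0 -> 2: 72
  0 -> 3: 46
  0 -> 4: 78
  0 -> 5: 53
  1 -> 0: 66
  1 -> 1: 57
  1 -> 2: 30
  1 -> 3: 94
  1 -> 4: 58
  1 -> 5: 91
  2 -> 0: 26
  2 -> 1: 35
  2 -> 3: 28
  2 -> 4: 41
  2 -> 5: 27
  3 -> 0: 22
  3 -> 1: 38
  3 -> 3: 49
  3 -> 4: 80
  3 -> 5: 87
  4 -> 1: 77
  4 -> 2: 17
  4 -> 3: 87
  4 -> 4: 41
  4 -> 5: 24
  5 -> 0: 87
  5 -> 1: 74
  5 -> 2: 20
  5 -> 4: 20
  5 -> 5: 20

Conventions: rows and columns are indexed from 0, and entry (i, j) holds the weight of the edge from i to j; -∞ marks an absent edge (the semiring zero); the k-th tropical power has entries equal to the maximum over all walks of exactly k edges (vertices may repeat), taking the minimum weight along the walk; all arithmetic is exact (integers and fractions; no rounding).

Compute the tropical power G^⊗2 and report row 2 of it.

G^⊗2:
  [59, 77, 59, 78, 59, 53]
  [87, 74, 66, 58, 80, 87]
  [35, 41, 30, 41, 41, 35]
  [87, 77, 30, 80, 49, 49]
  [66, 57, 30, 77, 80, 87]
  [66, 57, 72, 74, 78, 74]
Answer: row 2 of G^⊗2 = [35, 41, 30, 41, 41, 35]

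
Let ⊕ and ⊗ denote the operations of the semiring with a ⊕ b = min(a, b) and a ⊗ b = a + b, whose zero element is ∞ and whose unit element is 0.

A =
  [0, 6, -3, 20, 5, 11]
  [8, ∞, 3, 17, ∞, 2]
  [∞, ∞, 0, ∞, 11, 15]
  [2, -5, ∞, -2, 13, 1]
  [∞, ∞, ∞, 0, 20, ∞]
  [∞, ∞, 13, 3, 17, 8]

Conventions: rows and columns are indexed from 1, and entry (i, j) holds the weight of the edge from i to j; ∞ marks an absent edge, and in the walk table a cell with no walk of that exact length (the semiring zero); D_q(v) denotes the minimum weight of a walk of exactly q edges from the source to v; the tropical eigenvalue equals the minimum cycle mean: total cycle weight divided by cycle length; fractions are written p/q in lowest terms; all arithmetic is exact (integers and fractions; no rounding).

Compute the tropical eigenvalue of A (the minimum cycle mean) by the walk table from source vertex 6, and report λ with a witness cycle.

q=0: [∞, ∞, ∞, ∞, ∞, 0]
q=1: [∞, ∞, 13, 3, 17, 8]
q=2: [5, -2, 13, 1, 16, 4]
q=3: [3, -4, 1, -1, 10, 0]
q=4: [1, -6, -1, -3, 8, -2]
q=5: [-1, -8, -3, -5, 6, -4]
q=6: [-3, -10, -5, -7, 4, -6]
Optimal cycle mean attained by: cycle 4->4, total (-2), length 1.
Answer: λ = -2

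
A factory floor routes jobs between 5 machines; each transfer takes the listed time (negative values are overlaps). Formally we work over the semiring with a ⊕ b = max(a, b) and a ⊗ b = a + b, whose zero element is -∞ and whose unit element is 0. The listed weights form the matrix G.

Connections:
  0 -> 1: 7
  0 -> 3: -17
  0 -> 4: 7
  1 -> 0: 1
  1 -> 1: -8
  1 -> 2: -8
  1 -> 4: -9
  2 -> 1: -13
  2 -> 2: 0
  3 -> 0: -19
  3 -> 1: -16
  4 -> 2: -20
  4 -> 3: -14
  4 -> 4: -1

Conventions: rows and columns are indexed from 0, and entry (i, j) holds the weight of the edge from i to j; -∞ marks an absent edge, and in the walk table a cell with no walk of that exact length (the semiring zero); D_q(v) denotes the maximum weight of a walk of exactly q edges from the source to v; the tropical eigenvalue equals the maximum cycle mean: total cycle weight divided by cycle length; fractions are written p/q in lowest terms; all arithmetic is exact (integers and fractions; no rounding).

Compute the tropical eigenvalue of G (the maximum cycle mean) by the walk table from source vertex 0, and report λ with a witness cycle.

q=0: [0, -∞, -∞, -∞, -∞]
q=1: [-∞, 7, -∞, -17, 7]
q=2: [8, -1, -1, -7, 6]
q=3: [0, 15, -1, -8, 15]
q=4: [16, 7, 7, 1, 14]
q=5: [8, 23, 7, 0, 23]
Optimal cycle mean attained by: cycle 0->1->0, total 7 + 1, length 2.
Answer: λ = 4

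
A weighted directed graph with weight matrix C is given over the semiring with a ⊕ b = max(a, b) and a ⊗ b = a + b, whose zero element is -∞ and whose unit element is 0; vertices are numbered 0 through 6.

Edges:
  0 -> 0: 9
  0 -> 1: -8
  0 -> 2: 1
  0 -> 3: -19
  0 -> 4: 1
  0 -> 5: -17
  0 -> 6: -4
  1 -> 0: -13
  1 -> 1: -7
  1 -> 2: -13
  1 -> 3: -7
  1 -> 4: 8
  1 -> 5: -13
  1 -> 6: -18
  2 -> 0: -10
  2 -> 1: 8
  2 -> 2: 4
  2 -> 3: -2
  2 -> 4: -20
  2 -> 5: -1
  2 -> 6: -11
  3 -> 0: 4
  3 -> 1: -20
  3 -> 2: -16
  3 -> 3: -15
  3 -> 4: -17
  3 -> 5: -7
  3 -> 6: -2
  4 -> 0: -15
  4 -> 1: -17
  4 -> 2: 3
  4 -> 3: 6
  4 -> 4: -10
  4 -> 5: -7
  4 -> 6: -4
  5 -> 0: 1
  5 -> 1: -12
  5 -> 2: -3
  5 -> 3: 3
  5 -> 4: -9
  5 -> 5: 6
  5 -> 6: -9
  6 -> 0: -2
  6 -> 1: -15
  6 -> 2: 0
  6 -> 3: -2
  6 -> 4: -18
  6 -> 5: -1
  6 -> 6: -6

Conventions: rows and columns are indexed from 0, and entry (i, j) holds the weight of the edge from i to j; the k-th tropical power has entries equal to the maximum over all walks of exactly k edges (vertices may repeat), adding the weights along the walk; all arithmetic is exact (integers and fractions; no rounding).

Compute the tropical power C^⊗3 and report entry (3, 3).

C^⊗2:
  [18, 9, 10, 7, 10, 0, 5]
  [-3, -5, 11, 14, 1, 1, 4]
  [2, 12, 8, 2, 16, 5, -4]
  [13, -4, 5, -4, 5, -1, 0]
  [10, 11, 7, 1, -9, 2, 4]
  [10, 5, 3, 9, 2, 12, 1]
  [7, 8, 4, 2, -1, 5, -4]
C^⊗3:
  [27, 18, 19, 16, 19, 9, 14]
  [18, 19, 15, 9, 3, 10, 12]
  [11, 16, 19, 22, 20, 11, 12]
  [22, 13, 14, 11, 14, 5, 9]
  [19, 15, 11, 5, 19, 8, 6]
  [19, 11, 11, 15, 13, 18, 7]
  [16, 12, 8, 8, 16, 11, 3]
Key observation: the optimum is the walk 3->0->4->3, with weight 4 + 1 + 6 = 11.
Optimal value attained by: walk 3->0->4->3.
Answer: (C^⊗3)[3][3] = 11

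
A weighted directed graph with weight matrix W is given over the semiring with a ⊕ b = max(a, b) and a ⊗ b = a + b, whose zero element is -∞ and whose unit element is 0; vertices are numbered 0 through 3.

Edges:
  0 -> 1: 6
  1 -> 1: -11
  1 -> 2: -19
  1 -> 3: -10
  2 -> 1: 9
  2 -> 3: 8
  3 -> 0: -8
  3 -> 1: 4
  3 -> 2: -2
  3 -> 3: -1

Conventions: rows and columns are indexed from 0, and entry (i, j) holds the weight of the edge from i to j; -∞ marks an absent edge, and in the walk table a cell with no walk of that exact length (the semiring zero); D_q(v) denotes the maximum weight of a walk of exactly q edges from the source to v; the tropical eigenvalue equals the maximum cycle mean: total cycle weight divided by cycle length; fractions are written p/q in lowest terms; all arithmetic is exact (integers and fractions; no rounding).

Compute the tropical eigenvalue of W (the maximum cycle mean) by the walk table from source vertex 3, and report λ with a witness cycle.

q=0: [-∞, -∞, -∞, 0]
q=1: [-8, 4, -2, -1]
q=2: [-9, 7, -3, 6]
q=3: [-2, 10, 4, 5]
q=4: [-3, 13, 3, 12]
Optimal cycle mean attained by: cycle 2->3->2, total 8 + (-2), length 2.
Answer: λ = 3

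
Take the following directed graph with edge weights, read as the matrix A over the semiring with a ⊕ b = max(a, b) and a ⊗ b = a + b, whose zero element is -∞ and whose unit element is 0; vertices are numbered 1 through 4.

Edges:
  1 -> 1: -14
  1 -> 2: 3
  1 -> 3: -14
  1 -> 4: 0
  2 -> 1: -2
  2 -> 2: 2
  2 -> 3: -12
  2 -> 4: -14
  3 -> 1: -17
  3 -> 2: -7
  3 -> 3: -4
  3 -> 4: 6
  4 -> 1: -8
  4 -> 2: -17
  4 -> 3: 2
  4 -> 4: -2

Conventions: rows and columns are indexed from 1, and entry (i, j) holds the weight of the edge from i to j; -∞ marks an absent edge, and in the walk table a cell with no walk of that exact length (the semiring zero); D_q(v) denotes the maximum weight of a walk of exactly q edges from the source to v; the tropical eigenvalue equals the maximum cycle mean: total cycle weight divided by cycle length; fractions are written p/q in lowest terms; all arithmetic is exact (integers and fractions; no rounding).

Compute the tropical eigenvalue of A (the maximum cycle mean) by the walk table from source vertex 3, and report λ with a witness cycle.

q=0: [-∞, -∞, 0, -∞]
q=1: [-17, -7, -4, 6]
q=2: [-2, -5, 8, 4]
q=3: [-4, 1, 6, 14]
q=4: [6, 3, 16, 12]
Optimal cycle mean attained by: cycle 3->4->3, total 6 + 2, length 2.
Answer: λ = 4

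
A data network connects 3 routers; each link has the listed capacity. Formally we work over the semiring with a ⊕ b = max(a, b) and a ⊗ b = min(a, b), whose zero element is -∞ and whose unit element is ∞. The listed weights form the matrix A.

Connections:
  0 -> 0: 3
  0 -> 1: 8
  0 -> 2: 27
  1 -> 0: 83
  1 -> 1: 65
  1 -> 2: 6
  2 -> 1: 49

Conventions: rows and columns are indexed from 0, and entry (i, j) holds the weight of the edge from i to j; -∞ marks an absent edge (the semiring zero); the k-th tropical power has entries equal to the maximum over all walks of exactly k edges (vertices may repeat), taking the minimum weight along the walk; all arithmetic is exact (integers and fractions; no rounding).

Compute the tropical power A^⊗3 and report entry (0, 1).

A^⊗2:
  [8, 27, 6]
  [65, 65, 27]
  [49, 49, 6]
A^⊗3:
  [27, 27, 8]
  [65, 65, 27]
  [49, 49, 27]
Key observation: the optimum is the walk 0->2->1->1, with weight 27 min 49 min 65 = 27.
Optimal value attained by: walk 0->2->1->1.
Answer: (A^⊗3)[0][1] = 27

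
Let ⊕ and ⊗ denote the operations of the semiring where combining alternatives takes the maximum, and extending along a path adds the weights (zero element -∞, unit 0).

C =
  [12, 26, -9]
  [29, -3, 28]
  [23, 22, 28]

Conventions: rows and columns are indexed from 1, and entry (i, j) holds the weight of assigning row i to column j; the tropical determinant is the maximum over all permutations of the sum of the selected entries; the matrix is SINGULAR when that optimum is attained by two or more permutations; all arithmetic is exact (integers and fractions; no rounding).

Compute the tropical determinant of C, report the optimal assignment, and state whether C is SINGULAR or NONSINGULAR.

σ = (1, 2, 3): 12 + (-3) + 28 = 37
σ = (1, 3, 2): 12 + 28 + 22 = 62
σ = (2, 1, 3): 26 + 29 + 28 = 83
σ = (2, 3, 1): 26 + 28 + 23 = 77
σ = (3, 1, 2): (-9) + 29 + 22 = 42
σ = (3, 2, 1): (-9) + (-3) + 23 = 11
Optimal value attained by: σ = (2, 1, 3).
Answer: det⊕(C) = 83; verdict: NONSINGULAR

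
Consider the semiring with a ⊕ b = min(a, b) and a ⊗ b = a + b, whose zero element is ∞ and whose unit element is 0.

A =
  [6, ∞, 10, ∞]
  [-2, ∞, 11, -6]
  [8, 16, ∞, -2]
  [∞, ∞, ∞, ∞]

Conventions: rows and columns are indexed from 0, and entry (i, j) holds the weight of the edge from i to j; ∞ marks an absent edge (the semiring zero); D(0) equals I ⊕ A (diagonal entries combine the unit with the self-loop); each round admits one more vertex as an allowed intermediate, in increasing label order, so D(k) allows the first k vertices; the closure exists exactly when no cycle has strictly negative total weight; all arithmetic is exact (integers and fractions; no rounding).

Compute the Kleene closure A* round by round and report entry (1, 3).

D(0):
  [0, ∞, 10, ∞]
  [-2, 0, 11, -6]
  [8, 16, 0, -2]
  [∞, ∞, ∞, 0]
D(1):
  [0, ∞, 10, ∞]
  [-2, 0, 8, -6]
  [8, 16, 0, -2]
  [∞, ∞, ∞, 0]
D(2):
  [0, ∞, 10, ∞]
  [-2, 0, 8, -6]
  [8, 16, 0, -2]
  [∞, ∞, ∞, 0]
D(3):
  [0, 26, 10, 8]
  [-2, 0, 8, -6]
  [8, 16, 0, -2]
  [∞, ∞, ∞, 0]
D(4):
  [0, 26, 10, 8]
  [-2, 0, 8, -6]
  [8, 16, 0, -2]
  [∞, ∞, ∞, 0]
Answer: A*[1][3] = -6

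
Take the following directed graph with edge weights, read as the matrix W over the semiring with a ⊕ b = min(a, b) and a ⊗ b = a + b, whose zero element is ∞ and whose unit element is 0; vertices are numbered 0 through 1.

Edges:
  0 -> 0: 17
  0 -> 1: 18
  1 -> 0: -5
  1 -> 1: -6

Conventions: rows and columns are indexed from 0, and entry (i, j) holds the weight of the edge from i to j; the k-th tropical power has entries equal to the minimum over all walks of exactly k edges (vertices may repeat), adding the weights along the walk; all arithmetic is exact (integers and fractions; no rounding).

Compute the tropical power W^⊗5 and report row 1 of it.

W^⊗2:
  [13, 12]
  [-11, -12]
W^⊗3:
  [7, 6]
  [-17, -18]
W^⊗4:
  [1, 0]
  [-23, -24]
W^⊗5:
  [-5, -6]
  [-29, -30]
Answer: row 1 of W^⊗5 = [-29, -30]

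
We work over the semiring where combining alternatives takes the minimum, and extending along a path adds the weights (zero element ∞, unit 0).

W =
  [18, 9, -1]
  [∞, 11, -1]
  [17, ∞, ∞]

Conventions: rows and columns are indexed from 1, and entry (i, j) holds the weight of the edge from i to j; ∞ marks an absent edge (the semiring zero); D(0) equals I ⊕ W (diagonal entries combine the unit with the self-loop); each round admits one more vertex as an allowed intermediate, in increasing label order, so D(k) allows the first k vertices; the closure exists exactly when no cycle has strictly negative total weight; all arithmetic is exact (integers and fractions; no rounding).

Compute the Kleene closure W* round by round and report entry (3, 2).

D(0):
  [0, 9, -1]
  [∞, 0, -1]
  [17, ∞, 0]
D(1):
  [0, 9, -1]
  [∞, 0, -1]
  [17, 26, 0]
D(2):
  [0, 9, -1]
  [∞, 0, -1]
  [17, 26, 0]
D(3):
  [0, 9, -1]
  [16, 0, -1]
  [17, 26, 0]
Answer: W*[3][2] = 26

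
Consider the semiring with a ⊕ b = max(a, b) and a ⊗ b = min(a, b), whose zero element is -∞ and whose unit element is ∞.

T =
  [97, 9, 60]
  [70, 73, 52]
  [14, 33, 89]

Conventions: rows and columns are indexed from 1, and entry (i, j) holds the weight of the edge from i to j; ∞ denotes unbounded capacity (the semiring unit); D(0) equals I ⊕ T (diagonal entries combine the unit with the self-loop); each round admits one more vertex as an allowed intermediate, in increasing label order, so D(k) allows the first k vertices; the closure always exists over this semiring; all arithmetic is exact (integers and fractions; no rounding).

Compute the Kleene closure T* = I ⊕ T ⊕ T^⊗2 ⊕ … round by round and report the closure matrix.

D(0):
  [∞, 9, 60]
  [70, ∞, 52]
  [14, 33, ∞]
D(1):
  [∞, 9, 60]
  [70, ∞, 60]
  [14, 33, ∞]
D(2):
  [∞, 9, 60]
  [70, ∞, 60]
  [33, 33, ∞]
D(3):
  [∞, 33, 60]
  [70, ∞, 60]
  [33, 33, ∞]
Answer: T* = [[∞, 33, 60], [70, ∞, 60], [33, 33, ∞]]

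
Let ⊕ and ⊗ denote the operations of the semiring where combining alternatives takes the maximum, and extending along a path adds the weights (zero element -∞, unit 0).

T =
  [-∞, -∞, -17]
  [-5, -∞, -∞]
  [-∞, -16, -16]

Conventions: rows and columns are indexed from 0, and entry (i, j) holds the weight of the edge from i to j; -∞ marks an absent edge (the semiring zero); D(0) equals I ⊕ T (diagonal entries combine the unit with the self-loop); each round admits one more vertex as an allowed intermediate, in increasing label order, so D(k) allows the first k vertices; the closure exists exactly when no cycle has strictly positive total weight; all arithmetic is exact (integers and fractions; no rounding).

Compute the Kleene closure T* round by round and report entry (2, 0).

D(0):
  [0, -∞, -17]
  [-5, 0, -∞]
  [-∞, -16, 0]
D(1):
  [0, -∞, -17]
  [-5, 0, -22]
  [-∞, -16, 0]
D(2):
  [0, -∞, -17]
  [-5, 0, -22]
  [-21, -16, 0]
D(3):
  [0, -33, -17]
  [-5, 0, -22]
  [-21, -16, 0]
Answer: T*[2][0] = -21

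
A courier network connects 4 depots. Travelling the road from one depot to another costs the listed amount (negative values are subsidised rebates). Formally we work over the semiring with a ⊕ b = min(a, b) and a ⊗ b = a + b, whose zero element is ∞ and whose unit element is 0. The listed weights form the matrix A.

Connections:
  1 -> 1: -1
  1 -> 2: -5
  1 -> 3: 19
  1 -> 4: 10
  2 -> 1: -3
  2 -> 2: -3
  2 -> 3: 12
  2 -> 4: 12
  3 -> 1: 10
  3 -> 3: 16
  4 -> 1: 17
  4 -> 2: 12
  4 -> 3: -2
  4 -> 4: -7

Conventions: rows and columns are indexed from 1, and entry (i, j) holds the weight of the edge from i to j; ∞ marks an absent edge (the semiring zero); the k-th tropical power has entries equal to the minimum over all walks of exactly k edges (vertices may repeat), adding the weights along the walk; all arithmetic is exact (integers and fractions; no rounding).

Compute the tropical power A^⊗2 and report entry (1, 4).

A^⊗2:
  [-8, -8, 7, 3]
  [-6, -8, 9, 5]
  [9, 5, 29, 20]
  [8, 5, -9, -14]
Key observation: the optimum is the walk 1->4->4, with weight 10 + (-7) = 3.
Optimal value attained by: walk 1->4->4.
Answer: (A^⊗2)[1][4] = 3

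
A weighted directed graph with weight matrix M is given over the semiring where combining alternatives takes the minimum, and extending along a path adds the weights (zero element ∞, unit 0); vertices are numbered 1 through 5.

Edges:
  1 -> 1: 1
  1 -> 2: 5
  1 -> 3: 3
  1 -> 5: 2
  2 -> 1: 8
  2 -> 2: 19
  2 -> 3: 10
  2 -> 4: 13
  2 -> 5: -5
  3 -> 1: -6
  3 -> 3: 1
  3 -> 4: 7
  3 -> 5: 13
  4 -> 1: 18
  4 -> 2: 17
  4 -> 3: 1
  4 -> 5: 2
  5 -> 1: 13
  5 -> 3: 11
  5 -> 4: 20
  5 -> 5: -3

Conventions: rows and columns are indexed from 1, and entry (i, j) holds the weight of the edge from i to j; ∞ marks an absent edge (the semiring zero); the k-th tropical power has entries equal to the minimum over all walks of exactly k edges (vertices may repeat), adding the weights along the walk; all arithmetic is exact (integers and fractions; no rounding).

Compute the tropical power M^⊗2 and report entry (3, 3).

M^⊗2:
  [-3, 6, 4, 10, -1]
  [4, 13, 6, 15, -8]
  [-5, -1, -3, 8, -4]
  [-5, 23, 2, 8, -1]
  [5, 18, 8, 17, -6]
Key observation: the optimum is the walk 3->1->3, with weight (-6) + 3 = -3.
Optimal value attained by: walk 3->1->3.
Answer: (M^⊗2)[3][3] = -3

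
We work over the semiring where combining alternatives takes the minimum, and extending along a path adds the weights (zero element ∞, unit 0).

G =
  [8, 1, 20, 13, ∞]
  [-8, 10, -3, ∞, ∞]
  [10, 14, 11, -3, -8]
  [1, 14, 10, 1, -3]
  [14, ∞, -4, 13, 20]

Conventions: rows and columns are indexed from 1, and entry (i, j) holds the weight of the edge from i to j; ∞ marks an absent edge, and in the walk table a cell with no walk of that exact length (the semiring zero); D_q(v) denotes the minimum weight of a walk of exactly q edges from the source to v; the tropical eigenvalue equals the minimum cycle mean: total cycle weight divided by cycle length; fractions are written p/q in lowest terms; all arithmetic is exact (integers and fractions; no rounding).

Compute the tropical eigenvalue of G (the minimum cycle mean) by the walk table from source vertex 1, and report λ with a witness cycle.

q=0: [0, ∞, ∞, ∞, ∞]
q=1: [8, 1, 20, 13, ∞]
q=2: [-7, 9, -2, 14, 10]
q=3: [1, -6, 6, -5, -10]
q=4: [-14, 2, -14, -4, -8]
q=5: [-6, -13, -12, -17, -22]
Optimal cycle mean attained by: cycle 3->5->3, total (-8) + (-4), length 2.
Answer: λ = -6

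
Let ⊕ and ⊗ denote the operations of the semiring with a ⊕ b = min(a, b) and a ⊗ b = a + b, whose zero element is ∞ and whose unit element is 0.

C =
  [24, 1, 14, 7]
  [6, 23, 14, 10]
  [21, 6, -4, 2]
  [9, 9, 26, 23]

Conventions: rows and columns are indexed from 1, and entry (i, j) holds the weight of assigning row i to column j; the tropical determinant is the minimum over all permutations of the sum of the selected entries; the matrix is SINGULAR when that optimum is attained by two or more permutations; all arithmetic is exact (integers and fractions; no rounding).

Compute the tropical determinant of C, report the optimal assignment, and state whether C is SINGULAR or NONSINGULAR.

σ = (1, 2, 3, 4): 24 + 23 + (-4) + 23 = 66
σ = (1, 2, 4, 3): 24 + 23 + 2 + 26 = 75
σ = (1, 3, 2, 4): 24 + 14 + 6 + 23 = 67
σ = (1, 3, 4, 2): 24 + 14 + 2 + 9 = 49
σ = (1, 4, 2, 3): 24 + 10 + 6 + 26 = 66
σ = (1, 4, 3, 2): 24 + 10 + (-4) + 9 = 39
σ = (2, 1, 3, 4): 1 + 6 + (-4) + 23 = 26
σ = (2, 1, 4, 3): 1 + 6 + 2 + 26 = 35
σ = (2, 3, 1, 4): 1 + 14 + 21 + 23 = 59
σ = (2, 3, 4, 1): 1 + 14 + 2 + 9 = 26
σ = (2, 4, 1, 3): 1 + 10 + 21 + 26 = 58
σ = (2, 4, 3, 1): 1 + 10 + (-4) + 9 = 16
σ = (3, 1, 2, 4): 14 + 6 + 6 + 23 = 49
σ = (3, 1, 4, 2): 14 + 6 + 2 + 9 = 31
σ = (3, 2, 1, 4): 14 + 23 + 21 + 23 = 81
σ = (3, 2, 4, 1): 14 + 23 + 2 + 9 = 48
σ = (3, 4, 1, 2): 14 + 10 + 21 + 9 = 54
σ = (3, 4, 2, 1): 14 + 10 + 6 + 9 = 39
σ = (4, 1, 2, 3): 7 + 6 + 6 + 26 = 45
σ = (4, 1, 3, 2): 7 + 6 + (-4) + 9 = 18
σ = (4, 2, 1, 3): 7 + 23 + 21 + 26 = 77
σ = (4, 2, 3, 1): 7 + 23 + (-4) + 9 = 35
σ = (4, 3, 1, 2): 7 + 14 + 21 + 9 = 51
σ = (4, 3, 2, 1): 7 + 14 + 6 + 9 = 36
Optimal value attained by: σ = (2, 4, 3, 1).
Answer: det⊕(C) = 16; verdict: NONSINGULAR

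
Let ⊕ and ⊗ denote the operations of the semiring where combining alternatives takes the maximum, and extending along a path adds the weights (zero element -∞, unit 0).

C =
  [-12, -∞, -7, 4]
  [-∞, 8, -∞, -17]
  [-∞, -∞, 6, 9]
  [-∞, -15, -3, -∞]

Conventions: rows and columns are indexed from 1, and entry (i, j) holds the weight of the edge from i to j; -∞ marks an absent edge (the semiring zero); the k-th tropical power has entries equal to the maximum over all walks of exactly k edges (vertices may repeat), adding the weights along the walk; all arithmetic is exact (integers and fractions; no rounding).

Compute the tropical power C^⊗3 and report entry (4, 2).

C^⊗2:
  [-24, -11, 1, 2]
  [-∞, 16, -20, -9]
  [-∞, -6, 12, 15]
  [-∞, -7, 3, 6]
C^⊗3:
  [-36, -3, 7, 10]
  [-∞, 24, -12, -1]
  [-∞, 2, 18, 21]
  [-∞, 1, 9, 12]
Key observation: the optimum is the walk 4->2->2->2, with weight (-15) + 8 + 8 = 1.
Optimal value attained by: walk 4->2->2->2.
Answer: (C^⊗3)[4][2] = 1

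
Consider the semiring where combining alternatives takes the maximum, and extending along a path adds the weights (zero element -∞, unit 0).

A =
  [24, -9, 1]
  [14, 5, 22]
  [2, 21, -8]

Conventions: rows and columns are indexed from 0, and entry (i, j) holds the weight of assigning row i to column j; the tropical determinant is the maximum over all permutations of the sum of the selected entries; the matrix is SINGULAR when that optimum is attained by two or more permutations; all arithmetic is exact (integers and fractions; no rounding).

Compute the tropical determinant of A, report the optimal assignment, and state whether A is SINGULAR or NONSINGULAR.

σ = (0, 1, 2): 24 + 5 + (-8) = 21
σ = (0, 2, 1): 24 + 22 + 21 = 67
σ = (1, 0, 2): (-9) + 14 + (-8) = -3
σ = (1, 2, 0): (-9) + 22 + 2 = 15
σ = (2, 0, 1): 1 + 14 + 21 = 36
σ = (2, 1, 0): 1 + 5 + 2 = 8
Optimal value attained by: σ = (0, 2, 1).
Answer: det⊕(A) = 67; verdict: NONSINGULAR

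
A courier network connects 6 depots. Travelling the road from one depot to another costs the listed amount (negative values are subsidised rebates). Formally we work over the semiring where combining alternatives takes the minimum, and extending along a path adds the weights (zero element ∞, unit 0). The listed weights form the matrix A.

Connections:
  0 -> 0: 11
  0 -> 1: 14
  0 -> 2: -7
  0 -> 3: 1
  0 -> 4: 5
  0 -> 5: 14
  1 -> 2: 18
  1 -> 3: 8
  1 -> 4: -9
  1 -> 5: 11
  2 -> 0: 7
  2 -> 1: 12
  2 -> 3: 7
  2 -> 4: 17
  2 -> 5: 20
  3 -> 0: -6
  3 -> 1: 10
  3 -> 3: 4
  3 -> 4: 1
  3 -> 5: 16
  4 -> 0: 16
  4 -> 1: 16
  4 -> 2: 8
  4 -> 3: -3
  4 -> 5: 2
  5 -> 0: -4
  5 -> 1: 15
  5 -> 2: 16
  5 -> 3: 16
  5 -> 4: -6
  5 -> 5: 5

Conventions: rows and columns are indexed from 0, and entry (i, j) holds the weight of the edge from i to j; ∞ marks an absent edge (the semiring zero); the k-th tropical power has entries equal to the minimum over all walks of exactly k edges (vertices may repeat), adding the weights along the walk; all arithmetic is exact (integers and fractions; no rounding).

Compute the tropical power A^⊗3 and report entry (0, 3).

A^⊗2:
  [-5, 5, 4, 0, 2, 7]
  [2, 7, -1, -12, 5, -7]
  [1, 17, 0, 8, 3, 19]
  [-2, 8, -13, -5, -1, 3]
  [-9, 7, 9, 1, -4, 7]
  [1, 10, -11, -9, -1, -4]
A^⊗3:
  [-6, 9, -12, -4, -4, 4]
  [-18, -2, -5, -8, -13, -2]
  [2, 12, -6, 0, 6, 5]
  [-11, -1, -9, -6, -4, 1]
  [-5, 5, -16, -8, -4, -2]
  [-15, 1, -6, -5, -10, 1]
Key observation: the optimum is the walk 0->3->0->3, with weight 1 + (-6) + 1 = -4.
Optimal value attained by: walk 0->3->0->3.
Answer: (A^⊗3)[0][3] = -4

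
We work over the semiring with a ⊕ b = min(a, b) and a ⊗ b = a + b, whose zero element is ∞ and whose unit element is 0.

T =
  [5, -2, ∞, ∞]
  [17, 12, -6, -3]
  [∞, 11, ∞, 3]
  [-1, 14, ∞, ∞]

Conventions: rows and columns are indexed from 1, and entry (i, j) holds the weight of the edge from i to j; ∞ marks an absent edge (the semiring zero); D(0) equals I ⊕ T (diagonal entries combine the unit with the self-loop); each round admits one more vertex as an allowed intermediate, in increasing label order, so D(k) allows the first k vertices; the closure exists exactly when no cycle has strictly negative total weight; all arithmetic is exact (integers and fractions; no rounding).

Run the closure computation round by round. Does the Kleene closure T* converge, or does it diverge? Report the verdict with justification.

D(0):
  [0, -2, ∞, ∞]
  [17, 0, -6, -3]
  [∞, 11, 0, 3]
  [-1, 14, ∞, 0]
D(1):
  [0, -2, ∞, ∞]
  [17, 0, -6, -3]
  [∞, 11, 0, 3]
  [-1, -3, ∞, 0]
Detection: at round 2, diagonal entry (4, 4) turns strictly negative.
Key observation: the cycle 4->1->2->4 has total weight (-1) + (-2) + (-3), which is strictly negative.
Answer: DIVERGES — negative cycle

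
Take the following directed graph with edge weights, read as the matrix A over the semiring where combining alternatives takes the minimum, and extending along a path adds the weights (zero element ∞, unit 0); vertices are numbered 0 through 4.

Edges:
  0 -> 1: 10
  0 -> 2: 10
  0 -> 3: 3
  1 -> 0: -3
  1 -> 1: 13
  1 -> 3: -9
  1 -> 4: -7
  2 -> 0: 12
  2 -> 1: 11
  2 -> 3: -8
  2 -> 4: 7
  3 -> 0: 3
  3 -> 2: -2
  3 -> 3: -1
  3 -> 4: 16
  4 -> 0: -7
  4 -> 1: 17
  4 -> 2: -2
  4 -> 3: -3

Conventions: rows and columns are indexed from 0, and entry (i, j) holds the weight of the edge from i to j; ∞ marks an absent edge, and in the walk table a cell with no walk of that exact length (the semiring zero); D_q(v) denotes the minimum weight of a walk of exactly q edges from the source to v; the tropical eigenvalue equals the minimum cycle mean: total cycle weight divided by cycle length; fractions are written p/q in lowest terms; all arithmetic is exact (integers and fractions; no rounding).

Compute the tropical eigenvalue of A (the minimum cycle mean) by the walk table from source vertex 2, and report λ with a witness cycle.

q=0: [∞, ∞, 0, ∞, ∞]
q=1: [12, 11, ∞, -8, 7]
q=2: [-5, 22, -10, -9, 4]
q=3: [-6, 1, -11, -18, -3]
q=4: [-15, 0, -20, -19, -6]
q=5: [-16, -9, -21, -28, -13]
Optimal cycle mean attained by: cycle 2->3->2, total (-8) + (-2), length 2.
Answer: λ = -5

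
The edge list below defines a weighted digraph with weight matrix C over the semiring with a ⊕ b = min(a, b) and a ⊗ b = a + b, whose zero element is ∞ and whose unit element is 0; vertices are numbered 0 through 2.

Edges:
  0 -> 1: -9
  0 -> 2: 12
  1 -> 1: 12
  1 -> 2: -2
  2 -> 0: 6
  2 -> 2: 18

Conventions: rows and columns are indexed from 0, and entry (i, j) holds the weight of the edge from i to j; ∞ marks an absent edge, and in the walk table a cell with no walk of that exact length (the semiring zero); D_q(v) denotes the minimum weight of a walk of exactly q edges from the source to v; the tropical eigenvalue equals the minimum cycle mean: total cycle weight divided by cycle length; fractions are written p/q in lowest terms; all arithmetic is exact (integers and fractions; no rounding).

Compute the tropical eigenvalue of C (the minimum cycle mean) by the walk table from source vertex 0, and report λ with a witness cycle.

q=0: [0, ∞, ∞]
q=1: [∞, -9, 12]
q=2: [18, 3, -11]
q=3: [-5, 9, 1]
Optimal cycle mean attained by: cycle 0->1->2->0, total (-9) + (-2) + 6, length 3.
Answer: λ = -5/3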